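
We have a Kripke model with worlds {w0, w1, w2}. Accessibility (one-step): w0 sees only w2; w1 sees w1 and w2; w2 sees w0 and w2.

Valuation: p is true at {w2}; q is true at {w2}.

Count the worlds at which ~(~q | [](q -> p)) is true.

0

w0: ~q | [](q -> p) is T. ✗
w1: ~q | [](q -> p) is T. ✗
w2: ~q | [](q -> p) is T. ✗
Satisfying worlds: ∅.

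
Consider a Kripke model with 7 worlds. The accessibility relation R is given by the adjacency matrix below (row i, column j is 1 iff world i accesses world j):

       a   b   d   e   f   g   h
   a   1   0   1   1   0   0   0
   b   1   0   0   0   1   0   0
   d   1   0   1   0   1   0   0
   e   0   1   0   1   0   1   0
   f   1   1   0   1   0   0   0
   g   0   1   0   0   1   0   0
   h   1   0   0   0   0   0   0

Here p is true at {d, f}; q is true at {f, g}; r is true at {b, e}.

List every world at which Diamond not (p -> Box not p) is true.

{a, d}

a: successors {a, d, e}; not (p -> Box not p) there: a:F, d:T, e:F. ✓
b: successors {a, f}; not (p -> Box not p) there: a:F, f:F. ✗
d: successors {a, d, f}; not (p -> Box not p) there: a:F, d:T, f:F. ✓
e: successors {b, e, g}; not (p -> Box not p) there: b:F, e:F, g:F. ✗
f: successors {a, b, e}; not (p -> Box not p) there: a:F, b:F, e:F. ✗
g: successors {b, f}; not (p -> Box not p) there: b:F, f:F. ✗
h: successors {a}; not (p -> Box not p) there: a:F. ✗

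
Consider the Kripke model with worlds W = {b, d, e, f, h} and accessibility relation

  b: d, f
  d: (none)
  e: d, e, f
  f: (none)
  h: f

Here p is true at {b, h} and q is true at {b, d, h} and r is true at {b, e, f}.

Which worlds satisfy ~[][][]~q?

{e}

b: [][][]~q is T. ✗
d: [][][]~q is T. ✗
e: [][][]~q is F. ✓
f: [][][]~q is T. ✗
h: [][][]~q is T. ✗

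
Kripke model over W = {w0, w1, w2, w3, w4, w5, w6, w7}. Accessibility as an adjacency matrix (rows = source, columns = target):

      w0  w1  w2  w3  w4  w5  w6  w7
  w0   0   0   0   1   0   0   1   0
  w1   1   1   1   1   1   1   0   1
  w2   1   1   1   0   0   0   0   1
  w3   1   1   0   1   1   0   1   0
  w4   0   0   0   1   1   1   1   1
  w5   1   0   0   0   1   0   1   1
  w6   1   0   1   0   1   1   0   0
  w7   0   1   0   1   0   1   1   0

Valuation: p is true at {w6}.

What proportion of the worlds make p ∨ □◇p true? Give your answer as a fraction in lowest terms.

1/8

w0: p is F, □◇p is F. ✗
w1: p is F, □◇p is F. ✗
w2: p is F, □◇p is F. ✗
w3: p is F, □◇p is F. ✗
w4: p is F, □◇p is F. ✗
w5: p is F, □◇p is F. ✗
w6: p is T, □◇p is F. ✓
w7: p is F, □◇p is F. ✗
That's 1 of 8 worlds, so 1/8.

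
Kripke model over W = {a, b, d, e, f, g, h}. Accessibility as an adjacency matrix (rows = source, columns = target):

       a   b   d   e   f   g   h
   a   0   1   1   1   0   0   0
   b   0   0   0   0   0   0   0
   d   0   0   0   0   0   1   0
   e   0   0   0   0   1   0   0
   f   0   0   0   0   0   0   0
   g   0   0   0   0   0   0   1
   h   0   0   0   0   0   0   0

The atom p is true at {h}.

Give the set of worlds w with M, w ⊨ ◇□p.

a: successors {b, d, e}; □p there: b:T, d:F, e:F. ✓
b: no successors, so ◇□p fails. ✗
d: successors {g}; □p there: g:T. ✓
e: successors {f}; □p there: f:T. ✓
f: no successors, so ◇□p fails. ✗
g: successors {h}; □p there: h:T. ✓
h: no successors, so ◇□p fails. ✗

{a, d, e, g}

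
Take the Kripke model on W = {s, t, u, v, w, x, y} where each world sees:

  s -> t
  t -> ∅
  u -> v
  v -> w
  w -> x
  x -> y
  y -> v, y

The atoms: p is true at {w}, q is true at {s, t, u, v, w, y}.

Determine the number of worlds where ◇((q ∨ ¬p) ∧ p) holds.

1

s: successors {t}; (q ∨ ¬p) ∧ p there: t:F. ✗
t: no successors, so ◇((q ∨ ¬p) ∧ p) fails. ✗
u: successors {v}; (q ∨ ¬p) ∧ p there: v:F. ✗
v: successors {w}; (q ∨ ¬p) ∧ p there: w:T. ✓
w: successors {x}; (q ∨ ¬p) ∧ p there: x:F. ✗
x: successors {y}; (q ∨ ¬p) ∧ p there: y:F. ✗
y: successors {v, y}; (q ∨ ¬p) ∧ p there: v:F, y:F. ✗
Satisfying worlds: {v}.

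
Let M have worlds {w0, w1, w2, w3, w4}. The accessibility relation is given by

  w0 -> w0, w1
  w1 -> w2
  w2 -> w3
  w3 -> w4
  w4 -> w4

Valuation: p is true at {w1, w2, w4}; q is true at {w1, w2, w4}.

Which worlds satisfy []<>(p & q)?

w0: successors {w0, w1}; <>(p & q) there: w0:T, w1:T. ✓
w1: successors {w2}; <>(p & q) there: w2:F. ✗
w2: successors {w3}; <>(p & q) there: w3:T. ✓
w3: successors {w4}; <>(p & q) there: w4:T. ✓
w4: successors {w4}; <>(p & q) there: w4:T. ✓

{w0, w2, w3, w4}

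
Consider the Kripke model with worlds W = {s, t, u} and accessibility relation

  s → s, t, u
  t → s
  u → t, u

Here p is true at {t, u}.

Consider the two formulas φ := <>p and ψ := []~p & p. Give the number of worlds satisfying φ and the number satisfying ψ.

2 and 1

For <>p:
s: successors {s, t, u}; p there: s:F, t:T, u:T. ✓
t: successors {s}; p there: s:F. ✗
u: successors {t, u}; p there: t:T, u:T. ✓
— 2 worlds.
For []~p & p:
s: []~p is F, p is F. ✗
t: []~p is T, p is T. ✓
u: []~p is F, p is T. ✗
— 1 world.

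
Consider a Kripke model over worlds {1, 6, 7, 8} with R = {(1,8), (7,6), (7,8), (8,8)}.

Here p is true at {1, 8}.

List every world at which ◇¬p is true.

{7}

1: successors {8}; ¬p there: 8:F. ✗
6: no successors, so ◇¬p fails. ✗
7: successors {6, 8}; ¬p there: 6:T, 8:F. ✓
8: successors {8}; ¬p there: 8:F. ✗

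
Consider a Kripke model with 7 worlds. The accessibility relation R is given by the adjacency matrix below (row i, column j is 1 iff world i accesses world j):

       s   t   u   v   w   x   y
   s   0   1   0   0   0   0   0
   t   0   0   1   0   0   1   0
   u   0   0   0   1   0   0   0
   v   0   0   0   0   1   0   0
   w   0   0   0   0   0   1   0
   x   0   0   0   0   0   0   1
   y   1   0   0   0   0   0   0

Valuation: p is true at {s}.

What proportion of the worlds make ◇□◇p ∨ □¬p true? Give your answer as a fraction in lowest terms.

s: ◇□◇p is F, □¬p is T. ✓
t: ◇□◇p is T, □¬p is T. ✓
u: ◇□◇p is F, □¬p is T. ✓
v: ◇□◇p is F, □¬p is T. ✓
w: ◇□◇p is T, □¬p is T. ✓
x: ◇□◇p is F, □¬p is T. ✓
y: ◇□◇p is F, □¬p is F. ✗
That's 6 of 7 worlds, so 6/7.

6/7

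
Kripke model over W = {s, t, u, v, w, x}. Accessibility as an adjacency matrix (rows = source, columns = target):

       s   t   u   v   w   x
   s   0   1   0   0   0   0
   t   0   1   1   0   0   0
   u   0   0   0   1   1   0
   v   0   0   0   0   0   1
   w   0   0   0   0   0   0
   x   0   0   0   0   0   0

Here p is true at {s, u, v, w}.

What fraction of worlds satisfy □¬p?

2/3

s: successors {t}; ¬p there: t:T. ✓
t: successors {t, u}; ¬p there: t:T, u:F. ✗
u: successors {v, w}; ¬p there: v:F, w:F. ✗
v: successors {x}; ¬p there: x:T. ✓
w: no successors, so □¬p holds vacuously. ✓
x: no successors, so □¬p holds vacuously. ✓
That's 4 of 6 worlds, so 4/6 = 2/3.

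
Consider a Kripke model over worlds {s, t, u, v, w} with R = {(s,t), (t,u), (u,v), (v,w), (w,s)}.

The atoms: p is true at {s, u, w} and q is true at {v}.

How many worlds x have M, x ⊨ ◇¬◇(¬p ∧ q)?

4

s: successors {t}; ¬◇(¬p ∧ q) there: t:T. ✓
t: successors {u}; ¬◇(¬p ∧ q) there: u:F. ✗
u: successors {v}; ¬◇(¬p ∧ q) there: v:T. ✓
v: successors {w}; ¬◇(¬p ∧ q) there: w:T. ✓
w: successors {s}; ¬◇(¬p ∧ q) there: s:T. ✓
Satisfying worlds: {s, u, v, w}.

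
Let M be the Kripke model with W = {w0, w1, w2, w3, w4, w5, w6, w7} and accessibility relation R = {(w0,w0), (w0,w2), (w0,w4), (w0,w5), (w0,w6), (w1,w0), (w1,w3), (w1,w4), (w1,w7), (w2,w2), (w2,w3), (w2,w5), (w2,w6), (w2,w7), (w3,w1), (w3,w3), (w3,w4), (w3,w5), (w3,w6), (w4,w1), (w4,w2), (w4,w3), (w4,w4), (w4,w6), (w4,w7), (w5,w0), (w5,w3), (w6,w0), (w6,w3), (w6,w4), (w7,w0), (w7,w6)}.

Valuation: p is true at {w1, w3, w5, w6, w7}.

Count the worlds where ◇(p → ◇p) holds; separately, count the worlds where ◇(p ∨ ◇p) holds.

For ◇(p → ◇p):
w0: successors {w0, w2, w4, w5, w6}; p → ◇p there: w0:T, w2:T, w4:T, w5:T, w6:T. ✓
w1: successors {w0, w3, w4, w7}; p → ◇p there: w0:T, w3:T, w4:T, w7:T. ✓
w2: successors {w2, w3, w5, w6, w7}; p → ◇p there: w2:T, w3:T, w5:T, w6:T, w7:T. ✓
w3: successors {w1, w3, w4, w5, w6}; p → ◇p there: w1:T, w3:T, w4:T, w5:T, w6:T. ✓
w4: successors {w1, w2, w3, w4, w6, w7}; p → ◇p there: w1:T, w2:T, w3:T, w4:T, w6:T, w7:T. ✓
w5: successors {w0, w3}; p → ◇p there: w0:T, w3:T. ✓
w6: successors {w0, w3, w4}; p → ◇p there: w0:T, w3:T, w4:T. ✓
w7: successors {w0, w6}; p → ◇p there: w0:T, w6:T. ✓
— 8 worlds.
For ◇(p ∨ ◇p):
w0: successors {w0, w2, w4, w5, w6}; p ∨ ◇p there: w0:T, w2:T, w4:T, w5:T, w6:T. ✓
w1: successors {w0, w3, w4, w7}; p ∨ ◇p there: w0:T, w3:T, w4:T, w7:T. ✓
w2: successors {w2, w3, w5, w6, w7}; p ∨ ◇p there: w2:T, w3:T, w5:T, w6:T, w7:T. ✓
w3: successors {w1, w3, w4, w5, w6}; p ∨ ◇p there: w1:T, w3:T, w4:T, w5:T, w6:T. ✓
w4: successors {w1, w2, w3, w4, w6, w7}; p ∨ ◇p there: w1:T, w2:T, w3:T, w4:T, w6:T, w7:T. ✓
w5: successors {w0, w3}; p ∨ ◇p there: w0:T, w3:T. ✓
w6: successors {w0, w3, w4}; p ∨ ◇p there: w0:T, w3:T, w4:T. ✓
w7: successors {w0, w6}; p ∨ ◇p there: w0:T, w6:T. ✓
— 8 worlds.

8 and 8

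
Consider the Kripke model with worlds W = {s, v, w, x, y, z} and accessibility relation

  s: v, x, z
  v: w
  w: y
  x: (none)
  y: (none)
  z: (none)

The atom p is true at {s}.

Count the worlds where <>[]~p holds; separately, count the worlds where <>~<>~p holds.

3 and 2

For <>[]~p:
s: successors {v, x, z}; []~p there: v:T, x:T, z:T. ✓
v: successors {w}; []~p there: w:T. ✓
w: successors {y}; []~p there: y:T. ✓
x: no successors, so <>[]~p fails. ✗
y: no successors, so <>[]~p fails. ✗
z: no successors, so <>[]~p fails. ✗
— 3 worlds.
For <>~<>~p:
s: successors {v, x, z}; ~<>~p there: v:F, x:T, z:T. ✓
v: successors {w}; ~<>~p there: w:F. ✗
w: successors {y}; ~<>~p there: y:T. ✓
x: no successors, so <>~<>~p fails. ✗
y: no successors, so <>~<>~p fails. ✗
z: no successors, so <>~<>~p fails. ✗
— 2 worlds.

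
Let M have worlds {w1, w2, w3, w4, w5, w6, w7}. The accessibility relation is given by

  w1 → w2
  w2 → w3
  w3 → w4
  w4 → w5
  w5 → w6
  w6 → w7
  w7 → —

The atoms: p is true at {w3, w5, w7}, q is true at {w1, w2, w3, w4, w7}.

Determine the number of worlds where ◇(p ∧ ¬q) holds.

w1: successors {w2}; p ∧ ¬q there: w2:F. ✗
w2: successors {w3}; p ∧ ¬q there: w3:F. ✗
w3: successors {w4}; p ∧ ¬q there: w4:F. ✗
w4: successors {w5}; p ∧ ¬q there: w5:T. ✓
w5: successors {w6}; p ∧ ¬q there: w6:F. ✗
w6: successors {w7}; p ∧ ¬q there: w7:F. ✗
w7: no successors, so ◇(p ∧ ¬q) fails. ✗
Satisfying worlds: {w4}.

1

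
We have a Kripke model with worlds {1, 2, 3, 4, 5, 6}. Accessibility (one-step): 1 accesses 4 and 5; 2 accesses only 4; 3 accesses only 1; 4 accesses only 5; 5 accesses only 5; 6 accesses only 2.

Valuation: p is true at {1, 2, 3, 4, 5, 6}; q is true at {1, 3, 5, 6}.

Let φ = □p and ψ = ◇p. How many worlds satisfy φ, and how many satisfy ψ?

For □p:
1: successors {4, 5}; p there: 4:T, 5:T. ✓
2: successors {4}; p there: 4:T. ✓
3: successors {1}; p there: 1:T. ✓
4: successors {5}; p there: 5:T. ✓
5: successors {5}; p there: 5:T. ✓
6: successors {2}; p there: 2:T. ✓
— 6 worlds.
For ◇p:
1: successors {4, 5}; p there: 4:T, 5:T. ✓
2: successors {4}; p there: 4:T. ✓
3: successors {1}; p there: 1:T. ✓
4: successors {5}; p there: 5:T. ✓
5: successors {5}; p there: 5:T. ✓
6: successors {2}; p there: 2:T. ✓
— 6 worlds.

6 and 6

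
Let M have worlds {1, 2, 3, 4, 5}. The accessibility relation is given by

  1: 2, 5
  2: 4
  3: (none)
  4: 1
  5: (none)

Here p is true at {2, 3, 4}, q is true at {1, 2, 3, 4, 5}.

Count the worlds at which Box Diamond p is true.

1: successors {2, 5}; Diamond p there: 2:T, 5:F. ✗
2: successors {4}; Diamond p there: 4:F. ✗
3: no successors, so Box Diamond p holds vacuously. ✓
4: successors {1}; Diamond p there: 1:T. ✓
5: no successors, so Box Diamond p holds vacuously. ✓
Satisfying worlds: {3, 4, 5}.

3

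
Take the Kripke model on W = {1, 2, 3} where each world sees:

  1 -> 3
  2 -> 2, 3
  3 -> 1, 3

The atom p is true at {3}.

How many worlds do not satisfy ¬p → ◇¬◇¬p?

2

1: ¬p is T, ◇¬◇¬p is F. ✗
2: ¬p is T, ◇¬◇¬p is F. ✗
3: ¬p is F, ◇¬◇¬p is T. ✓
Satisfying worlds: {3}.
So ¬p → ◇¬◇¬p fails at the other 2 worlds.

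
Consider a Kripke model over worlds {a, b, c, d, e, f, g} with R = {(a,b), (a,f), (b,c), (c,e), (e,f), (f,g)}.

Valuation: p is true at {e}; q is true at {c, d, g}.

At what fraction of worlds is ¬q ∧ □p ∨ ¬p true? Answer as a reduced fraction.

6/7

a: ¬q ∧ □p is F, ¬p is T. ✓
b: ¬q ∧ □p is F, ¬p is T. ✓
c: ¬q ∧ □p is F, ¬p is T. ✓
d: ¬q ∧ □p is F, ¬p is T. ✓
e: ¬q ∧ □p is F, ¬p is F. ✗
f: ¬q ∧ □p is F, ¬p is T. ✓
g: ¬q ∧ □p is F, ¬p is T. ✓
That's 6 of 7 worlds, so 6/7.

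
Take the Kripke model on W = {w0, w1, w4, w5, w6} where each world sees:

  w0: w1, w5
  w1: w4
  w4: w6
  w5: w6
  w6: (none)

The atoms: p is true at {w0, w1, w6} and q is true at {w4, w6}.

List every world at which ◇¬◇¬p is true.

{w0, w1, w4, w5}

w0: successors {w1, w5}; ¬◇¬p there: w1:F, w5:T. ✓
w1: successors {w4}; ¬◇¬p there: w4:T. ✓
w4: successors {w6}; ¬◇¬p there: w6:T. ✓
w5: successors {w6}; ¬◇¬p there: w6:T. ✓
w6: no successors, so ◇¬◇¬p fails. ✗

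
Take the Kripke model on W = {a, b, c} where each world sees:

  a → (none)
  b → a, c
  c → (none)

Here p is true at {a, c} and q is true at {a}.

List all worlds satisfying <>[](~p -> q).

{b}

a: no successors, so <>[](~p -> q) fails. ✗
b: successors {a, c}; [](~p -> q) there: a:T, c:T. ✓
c: no successors, so <>[](~p -> q) fails. ✗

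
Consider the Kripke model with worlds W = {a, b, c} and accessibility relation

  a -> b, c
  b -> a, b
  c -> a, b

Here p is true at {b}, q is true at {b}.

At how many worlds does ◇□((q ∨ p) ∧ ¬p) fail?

a: successors {b, c}; □((q ∨ p) ∧ ¬p) there: b:F, c:F. ✗
b: successors {a, b}; □((q ∨ p) ∧ ¬p) there: a:F, b:F. ✗
c: successors {a, b}; □((q ∨ p) ∧ ¬p) there: a:F, b:F. ✗
Satisfying worlds: ∅.
So ◇□((q ∨ p) ∧ ¬p) fails at the other 3 worlds.

3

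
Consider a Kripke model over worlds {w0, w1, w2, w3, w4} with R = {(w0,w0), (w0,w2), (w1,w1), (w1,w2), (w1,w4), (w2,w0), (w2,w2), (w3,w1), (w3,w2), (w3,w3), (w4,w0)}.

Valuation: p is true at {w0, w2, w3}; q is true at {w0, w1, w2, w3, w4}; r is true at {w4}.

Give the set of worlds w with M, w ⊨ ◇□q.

{w0, w1, w2, w3, w4}

w0: successors {w0, w2}; □q there: w0:T, w2:T. ✓
w1: successors {w1, w2, w4}; □q there: w1:T, w2:T, w4:T. ✓
w2: successors {w0, w2}; □q there: w0:T, w2:T. ✓
w3: successors {w1, w2, w3}; □q there: w1:T, w2:T, w3:T. ✓
w4: successors {w0}; □q there: w0:T. ✓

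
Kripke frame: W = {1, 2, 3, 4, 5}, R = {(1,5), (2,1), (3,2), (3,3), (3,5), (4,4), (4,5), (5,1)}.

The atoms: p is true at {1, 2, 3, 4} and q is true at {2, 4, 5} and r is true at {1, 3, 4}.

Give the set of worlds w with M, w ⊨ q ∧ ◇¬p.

{4}

1: q is F, ◇¬p is T. ✗
2: q is T, ◇¬p is F. ✗
3: q is F, ◇¬p is T. ✗
4: q is T, ◇¬p is T. ✓
5: q is T, ◇¬p is F. ✗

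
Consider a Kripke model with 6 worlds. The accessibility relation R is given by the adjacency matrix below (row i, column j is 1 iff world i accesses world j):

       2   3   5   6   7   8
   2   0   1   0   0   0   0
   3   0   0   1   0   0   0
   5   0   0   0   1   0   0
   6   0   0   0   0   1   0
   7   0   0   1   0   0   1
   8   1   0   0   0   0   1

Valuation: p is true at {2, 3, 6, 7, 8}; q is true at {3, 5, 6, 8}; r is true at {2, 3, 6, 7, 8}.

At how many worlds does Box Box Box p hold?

4

2: successors {3}; Box Box p there: 3:T. ✓
3: successors {5}; Box Box p there: 5:T. ✓
5: successors {6}; Box Box p there: 6:F. ✗
6: successors {7}; Box Box p there: 7:T. ✓
7: successors {5, 8}; Box Box p there: 5:T, 8:T. ✓
8: successors {2, 8}; Box Box p there: 2:F, 8:T. ✗
Satisfying worlds: {2, 3, 6, 7}.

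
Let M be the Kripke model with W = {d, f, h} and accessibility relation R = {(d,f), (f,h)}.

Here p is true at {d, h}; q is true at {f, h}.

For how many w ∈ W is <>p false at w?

2

d: successors {f}; p there: f:F. ✗
f: successors {h}; p there: h:T. ✓
h: no successors, so <>p fails. ✗
Satisfying worlds: {f}.
So <>p fails at the other 2 worlds.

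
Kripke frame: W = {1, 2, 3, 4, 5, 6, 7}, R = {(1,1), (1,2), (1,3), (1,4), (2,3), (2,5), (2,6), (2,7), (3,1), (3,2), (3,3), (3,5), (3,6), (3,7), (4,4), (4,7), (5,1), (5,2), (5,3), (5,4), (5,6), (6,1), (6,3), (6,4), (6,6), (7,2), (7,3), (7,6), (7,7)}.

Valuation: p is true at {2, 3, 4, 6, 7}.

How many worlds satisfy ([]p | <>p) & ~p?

1: []p | <>p is T, ~p is T. ✓
2: []p | <>p is T, ~p is F. ✗
3: []p | <>p is T, ~p is F. ✗
4: []p | <>p is T, ~p is F. ✗
5: []p | <>p is T, ~p is T. ✓
6: []p | <>p is T, ~p is F. ✗
7: []p | <>p is T, ~p is F. ✗
Satisfying worlds: {1, 5}.

2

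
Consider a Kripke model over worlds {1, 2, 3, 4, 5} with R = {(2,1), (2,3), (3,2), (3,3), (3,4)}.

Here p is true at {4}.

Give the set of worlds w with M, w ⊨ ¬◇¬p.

1: ◇¬p is F. ✓
2: ◇¬p is T. ✗
3: ◇¬p is T. ✗
4: ◇¬p is F. ✓
5: ◇¬p is F. ✓

{1, 4, 5}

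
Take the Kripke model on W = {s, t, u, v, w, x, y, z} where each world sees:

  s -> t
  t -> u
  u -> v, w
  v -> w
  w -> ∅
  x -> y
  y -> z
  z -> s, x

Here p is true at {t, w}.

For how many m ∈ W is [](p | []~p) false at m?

3

s: successors {t}; p | []~p there: t:T. ✓
t: successors {u}; p | []~p there: u:F. ✗
u: successors {v, w}; p | []~p there: v:F, w:T. ✗
v: successors {w}; p | []~p there: w:T. ✓
w: no successors, so [](p | []~p) holds vacuously. ✓
x: successors {y}; p | []~p there: y:T. ✓
y: successors {z}; p | []~p there: z:T. ✓
z: successors {s, x}; p | []~p there: s:F, x:T. ✗
Satisfying worlds: {s, v, w, x, y}.
So [](p | []~p) fails at the other 3 worlds.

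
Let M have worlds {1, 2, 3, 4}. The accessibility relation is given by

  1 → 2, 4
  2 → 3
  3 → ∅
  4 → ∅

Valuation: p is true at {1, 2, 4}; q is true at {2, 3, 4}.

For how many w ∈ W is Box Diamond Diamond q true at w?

1: successors {2, 4}; Diamond Diamond q there: 2:F, 4:F. ✗
2: successors {3}; Diamond Diamond q there: 3:F. ✗
3: no successors, so Box Diamond Diamond q holds vacuously. ✓
4: no successors, so Box Diamond Diamond q holds vacuously. ✓
Satisfying worlds: {3, 4}.

2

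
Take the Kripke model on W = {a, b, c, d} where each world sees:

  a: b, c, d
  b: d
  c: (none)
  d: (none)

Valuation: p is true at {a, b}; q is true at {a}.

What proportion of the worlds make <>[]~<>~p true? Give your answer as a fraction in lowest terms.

1/2

a: successors {b, c, d}; []~<>~p there: b:T, c:T, d:T. ✓
b: successors {d}; []~<>~p there: d:T. ✓
c: no successors, so <>[]~<>~p fails. ✗
d: no successors, so <>[]~<>~p fails. ✗
That's 2 of 4 worlds, so 2/4 = 1/2.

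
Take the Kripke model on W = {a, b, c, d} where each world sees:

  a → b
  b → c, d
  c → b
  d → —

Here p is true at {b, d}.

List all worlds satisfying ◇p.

a: successors {b}; p there: b:T. ✓
b: successors {c, d}; p there: c:F, d:T. ✓
c: successors {b}; p there: b:T. ✓
d: no successors, so ◇p fails. ✗

{a, b, c}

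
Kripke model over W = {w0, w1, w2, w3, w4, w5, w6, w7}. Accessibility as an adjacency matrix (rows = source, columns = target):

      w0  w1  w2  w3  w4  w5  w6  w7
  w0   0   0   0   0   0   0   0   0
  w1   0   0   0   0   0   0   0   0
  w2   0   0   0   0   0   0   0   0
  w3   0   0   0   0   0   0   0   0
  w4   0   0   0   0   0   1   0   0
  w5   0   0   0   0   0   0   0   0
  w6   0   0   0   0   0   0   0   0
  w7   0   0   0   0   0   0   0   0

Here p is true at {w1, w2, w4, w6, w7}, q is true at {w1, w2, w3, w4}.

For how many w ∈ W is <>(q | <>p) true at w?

0

w0: no successors, so <>(q | <>p) fails. ✗
w1: no successors, so <>(q | <>p) fails. ✗
w2: no successors, so <>(q | <>p) fails. ✗
w3: no successors, so <>(q | <>p) fails. ✗
w4: successors {w5}; q | <>p there: w5:F. ✗
w5: no successors, so <>(q | <>p) fails. ✗
w6: no successors, so <>(q | <>p) fails. ✗
w7: no successors, so <>(q | <>p) fails. ✗
Satisfying worlds: ∅.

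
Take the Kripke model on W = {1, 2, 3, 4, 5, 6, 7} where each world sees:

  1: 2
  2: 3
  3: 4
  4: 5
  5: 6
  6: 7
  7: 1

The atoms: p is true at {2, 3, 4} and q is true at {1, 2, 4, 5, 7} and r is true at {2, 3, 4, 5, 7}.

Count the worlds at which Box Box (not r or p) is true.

5

1: successors {2}; Box (not r or p) there: 2:T. ✓
2: successors {3}; Box (not r or p) there: 3:T. ✓
3: successors {4}; Box (not r or p) there: 4:F. ✗
4: successors {5}; Box (not r or p) there: 5:T. ✓
5: successors {6}; Box (not r or p) there: 6:F. ✗
6: successors {7}; Box (not r or p) there: 7:T. ✓
7: successors {1}; Box (not r or p) there: 1:T. ✓
Satisfying worlds: {1, 2, 4, 6, 7}.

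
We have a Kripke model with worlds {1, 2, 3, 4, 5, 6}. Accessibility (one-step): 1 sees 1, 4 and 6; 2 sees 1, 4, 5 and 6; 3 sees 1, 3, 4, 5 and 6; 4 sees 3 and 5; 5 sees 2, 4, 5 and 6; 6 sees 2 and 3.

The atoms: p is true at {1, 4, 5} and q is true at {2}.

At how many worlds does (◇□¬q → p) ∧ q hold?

0

1: ◇□¬q → p is T, q is F. ✗
2: ◇□¬q → p is F, q is T. ✗
3: ◇□¬q → p is F, q is F. ✗
4: ◇□¬q → p is T, q is F. ✗
5: ◇□¬q → p is T, q is F. ✗
6: ◇□¬q → p is F, q is F. ✗
Satisfying worlds: ∅.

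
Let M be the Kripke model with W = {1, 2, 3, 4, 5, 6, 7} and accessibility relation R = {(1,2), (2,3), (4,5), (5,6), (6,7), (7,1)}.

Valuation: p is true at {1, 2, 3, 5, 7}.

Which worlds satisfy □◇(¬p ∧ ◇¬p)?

{3}

1: successors {2}; ◇(¬p ∧ ◇¬p) there: 2:F. ✗
2: successors {3}; ◇(¬p ∧ ◇¬p) there: 3:F. ✗
3: no successors, so □◇(¬p ∧ ◇¬p) holds vacuously. ✓
4: successors {5}; ◇(¬p ∧ ◇¬p) there: 5:F. ✗
5: successors {6}; ◇(¬p ∧ ◇¬p) there: 6:F. ✗
6: successors {7}; ◇(¬p ∧ ◇¬p) there: 7:F. ✗
7: successors {1}; ◇(¬p ∧ ◇¬p) there: 1:F. ✗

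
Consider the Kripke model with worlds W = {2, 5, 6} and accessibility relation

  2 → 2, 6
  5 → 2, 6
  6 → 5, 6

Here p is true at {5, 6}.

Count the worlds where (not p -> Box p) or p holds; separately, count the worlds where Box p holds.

2 and 1

For (not p -> Box p) or p:
2: not p -> Box p is F, p is F. ✗
5: not p -> Box p is T, p is T. ✓
6: not p -> Box p is T, p is T. ✓
— 2 worlds.
For Box p:
2: successors {2, 6}; p there: 2:F, 6:T. ✗
5: successors {2, 6}; p there: 2:F, 6:T. ✗
6: successors {5, 6}; p there: 5:T, 6:T. ✓
— 1 world.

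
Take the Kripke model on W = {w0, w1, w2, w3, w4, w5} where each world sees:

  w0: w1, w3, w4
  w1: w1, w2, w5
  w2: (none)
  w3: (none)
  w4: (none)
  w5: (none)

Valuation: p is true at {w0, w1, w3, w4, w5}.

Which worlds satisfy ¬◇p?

w0: ◇p is T. ✗
w1: ◇p is T. ✗
w2: ◇p is F. ✓
w3: ◇p is F. ✓
w4: ◇p is F. ✓
w5: ◇p is F. ✓

{w2, w3, w4, w5}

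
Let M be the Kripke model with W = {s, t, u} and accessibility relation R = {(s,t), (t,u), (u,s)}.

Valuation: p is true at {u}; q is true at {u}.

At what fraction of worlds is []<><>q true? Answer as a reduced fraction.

1/3

s: successors {t}; <><>q there: t:F. ✗
t: successors {u}; <><>q there: u:F. ✗
u: successors {s}; <><>q there: s:T. ✓
That's 1 of 3 worlds, so 1/3.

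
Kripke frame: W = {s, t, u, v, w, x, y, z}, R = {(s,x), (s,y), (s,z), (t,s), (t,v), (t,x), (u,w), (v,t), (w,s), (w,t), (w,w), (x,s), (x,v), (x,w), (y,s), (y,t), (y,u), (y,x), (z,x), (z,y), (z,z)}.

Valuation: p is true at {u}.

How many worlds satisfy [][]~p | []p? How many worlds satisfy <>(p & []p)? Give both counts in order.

6 and 0

For [][]~p | []p:
s: [][]~p is F, []p is F. ✗
t: [][]~p is T, []p is F. ✓
u: [][]~p is T, []p is F. ✓
v: [][]~p is T, []p is F. ✓
w: [][]~p is T, []p is F. ✓
x: [][]~p is T, []p is F. ✓
y: [][]~p is T, []p is F. ✓
z: [][]~p is F, []p is F. ✗
— 6 worlds.
For <>(p & []p):
s: successors {x, y, z}; p & []p there: x:F, y:F, z:F. ✗
t: successors {s, v, x}; p & []p there: s:F, v:F, x:F. ✗
u: successors {w}; p & []p there: w:F. ✗
v: successors {t}; p & []p there: t:F. ✗
w: successors {s, t, w}; p & []p there: s:F, t:F, w:F. ✗
x: successors {s, v, w}; p & []p there: s:F, v:F, w:F. ✗
y: successors {s, t, u, x}; p & []p there: s:F, t:F, u:F, x:F. ✗
z: successors {x, y, z}; p & []p there: x:F, y:F, z:F. ✗
— 0 worlds.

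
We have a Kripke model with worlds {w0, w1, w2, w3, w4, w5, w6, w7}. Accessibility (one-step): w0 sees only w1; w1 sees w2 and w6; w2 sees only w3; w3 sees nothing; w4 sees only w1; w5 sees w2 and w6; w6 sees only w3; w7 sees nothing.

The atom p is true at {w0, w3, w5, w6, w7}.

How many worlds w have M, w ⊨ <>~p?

w0: successors {w1}; ~p there: w1:T. ✓
w1: successors {w2, w6}; ~p there: w2:T, w6:F. ✓
w2: successors {w3}; ~p there: w3:F. ✗
w3: no successors, so <>~p fails. ✗
w4: successors {w1}; ~p there: w1:T. ✓
w5: successors {w2, w6}; ~p there: w2:T, w6:F. ✓
w6: successors {w3}; ~p there: w3:F. ✗
w7: no successors, so <>~p fails. ✗
Satisfying worlds: {w0, w1, w4, w5}.

4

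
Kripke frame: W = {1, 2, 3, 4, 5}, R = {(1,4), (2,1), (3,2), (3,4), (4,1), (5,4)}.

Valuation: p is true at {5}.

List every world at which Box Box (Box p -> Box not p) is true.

1: successors {4}; Box (Box p -> Box not p) there: 4:T. ✓
2: successors {1}; Box (Box p -> Box not p) there: 1:T. ✓
3: successors {2, 4}; Box (Box p -> Box not p) there: 2:T, 4:T. ✓
4: successors {1}; Box (Box p -> Box not p) there: 1:T. ✓
5: successors {4}; Box (Box p -> Box not p) there: 4:T. ✓

{1, 2, 3, 4, 5}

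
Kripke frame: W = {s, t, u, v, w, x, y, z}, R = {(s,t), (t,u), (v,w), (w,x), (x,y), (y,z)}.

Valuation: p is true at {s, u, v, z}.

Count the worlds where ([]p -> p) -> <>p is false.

6

s: []p -> p is T, <>p is F. ✗
t: []p -> p is F, <>p is T. ✓
u: []p -> p is T, <>p is F. ✗
v: []p -> p is T, <>p is F. ✗
w: []p -> p is T, <>p is F. ✗
x: []p -> p is T, <>p is F. ✗
y: []p -> p is F, <>p is T. ✓
z: []p -> p is T, <>p is F. ✗
Satisfying worlds: {t, y}.
So ([]p -> p) -> <>p fails at the other 6 worlds.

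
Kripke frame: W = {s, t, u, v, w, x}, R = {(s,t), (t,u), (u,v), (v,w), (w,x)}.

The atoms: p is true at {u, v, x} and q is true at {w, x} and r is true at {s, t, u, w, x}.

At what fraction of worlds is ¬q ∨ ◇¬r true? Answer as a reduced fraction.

2/3

s: ¬q is T, ◇¬r is F. ✓
t: ¬q is T, ◇¬r is F. ✓
u: ¬q is T, ◇¬r is T. ✓
v: ¬q is T, ◇¬r is F. ✓
w: ¬q is F, ◇¬r is F. ✗
x: ¬q is F, ◇¬r is F. ✗
That's 4 of 6 worlds, so 4/6 = 2/3.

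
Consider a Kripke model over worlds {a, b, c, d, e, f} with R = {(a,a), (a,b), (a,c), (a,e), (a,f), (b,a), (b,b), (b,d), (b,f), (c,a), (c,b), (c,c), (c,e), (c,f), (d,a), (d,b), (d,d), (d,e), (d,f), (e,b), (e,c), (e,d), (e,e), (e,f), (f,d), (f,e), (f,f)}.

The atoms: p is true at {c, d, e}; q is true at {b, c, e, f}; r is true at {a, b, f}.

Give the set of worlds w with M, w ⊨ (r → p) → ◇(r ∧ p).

{a, b, f}

a: r → p is F, ◇(r ∧ p) is F. ✓
b: r → p is F, ◇(r ∧ p) is F. ✓
c: r → p is T, ◇(r ∧ p) is F. ✗
d: r → p is T, ◇(r ∧ p) is F. ✗
e: r → p is T, ◇(r ∧ p) is F. ✗
f: r → p is F, ◇(r ∧ p) is F. ✓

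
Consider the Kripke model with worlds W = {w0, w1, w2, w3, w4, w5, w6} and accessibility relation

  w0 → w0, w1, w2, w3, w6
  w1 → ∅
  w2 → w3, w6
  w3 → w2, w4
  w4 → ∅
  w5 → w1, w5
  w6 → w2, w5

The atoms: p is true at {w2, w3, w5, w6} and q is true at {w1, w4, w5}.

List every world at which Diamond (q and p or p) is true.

w0: successors {w0, w1, w2, w3, w6}; q and p or p there: w0:F, w1:F, w2:T, w3:T, w6:T. ✓
w1: no successors, so Diamond (q and p or p) fails. ✗
w2: successors {w3, w6}; q and p or p there: w3:T, w6:T. ✓
w3: successors {w2, w4}; q and p or p there: w2:T, w4:F. ✓
w4: no successors, so Diamond (q and p or p) fails. ✗
w5: successors {w1, w5}; q and p or p there: w1:F, w5:T. ✓
w6: successors {w2, w5}; q and p or p there: w2:T, w5:T. ✓

{w0, w2, w3, w5, w6}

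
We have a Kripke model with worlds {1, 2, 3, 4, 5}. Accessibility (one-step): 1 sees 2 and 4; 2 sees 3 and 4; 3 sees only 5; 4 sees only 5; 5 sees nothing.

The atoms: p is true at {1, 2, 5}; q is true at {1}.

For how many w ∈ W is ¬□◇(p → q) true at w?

4

1: □◇(p → q) is F. ✓
2: □◇(p → q) is F. ✓
3: □◇(p → q) is F. ✓
4: □◇(p → q) is F. ✓
5: □◇(p → q) is T. ✗
Satisfying worlds: {1, 2, 3, 4}.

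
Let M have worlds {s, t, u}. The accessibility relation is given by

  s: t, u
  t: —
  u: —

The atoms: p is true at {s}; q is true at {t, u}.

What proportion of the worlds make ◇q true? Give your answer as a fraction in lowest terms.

s: successors {t, u}; q there: t:T, u:T. ✓
t: no successors, so ◇q fails. ✗
u: no successors, so ◇q fails. ✗
That's 1 of 3 worlds, so 1/3.

1/3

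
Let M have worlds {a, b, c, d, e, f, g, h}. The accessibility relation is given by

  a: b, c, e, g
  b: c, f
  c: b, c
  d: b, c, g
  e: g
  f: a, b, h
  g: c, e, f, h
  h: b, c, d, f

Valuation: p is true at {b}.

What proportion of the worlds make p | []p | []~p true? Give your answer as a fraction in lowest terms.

3/8

a: p is F, []p | []~p is F. ✗
b: p is T, []p | []~p is T. ✓
c: p is F, []p | []~p is F. ✗
d: p is F, []p | []~p is F. ✗
e: p is F, []p | []~p is T. ✓
f: p is F, []p | []~p is F. ✗
g: p is F, []p | []~p is T. ✓
h: p is F, []p | []~p is F. ✗
That's 3 of 8 worlds, so 3/8.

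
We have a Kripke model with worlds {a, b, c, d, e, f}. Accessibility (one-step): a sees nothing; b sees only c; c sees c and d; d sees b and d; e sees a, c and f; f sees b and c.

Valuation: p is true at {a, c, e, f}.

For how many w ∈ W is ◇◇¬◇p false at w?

a: no successors, so ◇◇¬◇p fails. ✗
b: successors {c}; ◇¬◇p there: c:T. ✓
c: successors {c, d}; ◇¬◇p there: c:T, d:T. ✓
d: successors {b, d}; ◇¬◇p there: b:F, d:T. ✓
e: successors {a, c, f}; ◇¬◇p there: a:F, c:T, f:F. ✓
f: successors {b, c}; ◇¬◇p there: b:F, c:T. ✓
Satisfying worlds: {b, c, d, e, f}.
So ◇◇¬◇p fails at the other 1 world.

1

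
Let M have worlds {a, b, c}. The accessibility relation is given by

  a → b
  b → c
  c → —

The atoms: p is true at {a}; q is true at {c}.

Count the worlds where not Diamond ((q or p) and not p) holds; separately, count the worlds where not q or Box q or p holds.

For not Diamond ((q or p) and not p):
a: Diamond ((q or p) and not p) is F. ✓
b: Diamond ((q or p) and not p) is T. ✗
c: Diamond ((q or p) and not p) is F. ✓
— 2 worlds.
For not q or Box q or p:
a: not q is T, Box q or p is T. ✓
b: not q is T, Box q or p is T. ✓
c: not q is F, Box q or p is T. ✓
— 3 worlds.

2 and 3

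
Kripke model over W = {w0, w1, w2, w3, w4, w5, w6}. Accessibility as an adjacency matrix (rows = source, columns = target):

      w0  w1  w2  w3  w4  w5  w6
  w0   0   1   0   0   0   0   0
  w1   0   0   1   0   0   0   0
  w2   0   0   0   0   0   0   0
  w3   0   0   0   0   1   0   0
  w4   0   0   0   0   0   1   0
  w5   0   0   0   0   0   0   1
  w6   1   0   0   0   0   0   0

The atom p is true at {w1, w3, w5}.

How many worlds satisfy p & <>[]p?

2

w0: p is F, <>[]p is F. ✗
w1: p is T, <>[]p is T. ✓
w2: p is F, <>[]p is F. ✗
w3: p is T, <>[]p is T. ✓
w4: p is F, <>[]p is F. ✗
w5: p is T, <>[]p is F. ✗
w6: p is F, <>[]p is T. ✗
Satisfying worlds: {w1, w3}.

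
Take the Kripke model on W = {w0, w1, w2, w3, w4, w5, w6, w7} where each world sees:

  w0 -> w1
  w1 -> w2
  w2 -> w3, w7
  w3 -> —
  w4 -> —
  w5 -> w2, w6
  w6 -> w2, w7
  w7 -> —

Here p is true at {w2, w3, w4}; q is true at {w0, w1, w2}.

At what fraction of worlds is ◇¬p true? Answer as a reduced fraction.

1/2

w0: successors {w1}; ¬p there: w1:T. ✓
w1: successors {w2}; ¬p there: w2:F. ✗
w2: successors {w3, w7}; ¬p there: w3:F, w7:T. ✓
w3: no successors, so ◇¬p fails. ✗
w4: no successors, so ◇¬p fails. ✗
w5: successors {w2, w6}; ¬p there: w2:F, w6:T. ✓
w6: successors {w2, w7}; ¬p there: w2:F, w7:T. ✓
w7: no successors, so ◇¬p fails. ✗
That's 4 of 8 worlds, so 4/8 = 1/2.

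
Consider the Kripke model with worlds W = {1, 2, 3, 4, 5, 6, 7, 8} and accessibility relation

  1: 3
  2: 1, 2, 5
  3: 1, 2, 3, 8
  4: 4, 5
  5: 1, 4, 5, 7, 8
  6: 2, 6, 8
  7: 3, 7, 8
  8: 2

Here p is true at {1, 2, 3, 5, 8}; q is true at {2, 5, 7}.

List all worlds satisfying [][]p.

1: successors {3}; []p there: 3:T. ✓
2: successors {1, 2, 5}; []p there: 1:T, 2:T, 5:F. ✗
3: successors {1, 2, 3, 8}; []p there: 1:T, 2:T, 3:T, 8:T. ✓
4: successors {4, 5}; []p there: 4:F, 5:F. ✗
5: successors {1, 4, 5, 7, 8}; []p there: 1:T, 4:F, 5:F, 7:F, 8:T. ✗
6: successors {2, 6, 8}; []p there: 2:T, 6:F, 8:T. ✗
7: successors {3, 7, 8}; []p there: 3:T, 7:F, 8:T. ✗
8: successors {2}; []p there: 2:T. ✓

{1, 3, 8}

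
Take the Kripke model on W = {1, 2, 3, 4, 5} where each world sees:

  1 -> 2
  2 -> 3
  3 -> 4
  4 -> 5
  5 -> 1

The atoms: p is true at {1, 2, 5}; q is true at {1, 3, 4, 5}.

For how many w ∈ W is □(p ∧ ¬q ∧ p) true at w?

1: successors {2}; p ∧ ¬q ∧ p there: 2:T. ✓
2: successors {3}; p ∧ ¬q ∧ p there: 3:F. ✗
3: successors {4}; p ∧ ¬q ∧ p there: 4:F. ✗
4: successors {5}; p ∧ ¬q ∧ p there: 5:F. ✗
5: successors {1}; p ∧ ¬q ∧ p there: 1:F. ✗
Satisfying worlds: {1}.

1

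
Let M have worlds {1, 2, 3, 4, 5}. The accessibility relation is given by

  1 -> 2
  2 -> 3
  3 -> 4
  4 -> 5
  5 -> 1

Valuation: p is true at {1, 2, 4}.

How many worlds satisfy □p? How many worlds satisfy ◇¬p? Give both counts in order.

3 and 2

For □p:
1: successors {2}; p there: 2:T. ✓
2: successors {3}; p there: 3:F. ✗
3: successors {4}; p there: 4:T. ✓
4: successors {5}; p there: 5:F. ✗
5: successors {1}; p there: 1:T. ✓
— 3 worlds.
For ◇¬p:
1: successors {2}; ¬p there: 2:F. ✗
2: successors {3}; ¬p there: 3:T. ✓
3: successors {4}; ¬p there: 4:F. ✗
4: successors {5}; ¬p there: 5:T. ✓
5: successors {1}; ¬p there: 1:F. ✗
— 2 worlds.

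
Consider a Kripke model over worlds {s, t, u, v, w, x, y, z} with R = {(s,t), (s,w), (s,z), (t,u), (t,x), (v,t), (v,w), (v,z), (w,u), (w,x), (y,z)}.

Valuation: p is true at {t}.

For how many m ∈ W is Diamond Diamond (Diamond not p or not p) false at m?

s: successors {t, w, z}; Diamond (Diamond not p or not p) there: t:T, w:T, z:F. ✓
t: successors {u, x}; Diamond (Diamond not p or not p) there: u:F, x:F. ✗
u: no successors, so Diamond Diamond (Diamond not p or not p) fails. ✗
v: successors {t, w, z}; Diamond (Diamond not p or not p) there: t:T, w:T, z:F. ✓
w: successors {u, x}; Diamond (Diamond not p or not p) there: u:F, x:F. ✗
x: no successors, so Diamond Diamond (Diamond not p or not p) fails. ✗
y: successors {z}; Diamond (Diamond not p or not p) there: z:F. ✗
z: no successors, so Diamond Diamond (Diamond not p or not p) fails. ✗
Satisfying worlds: {s, v}.
So Diamond Diamond (Diamond not p or not p) fails at the other 6 worlds.

6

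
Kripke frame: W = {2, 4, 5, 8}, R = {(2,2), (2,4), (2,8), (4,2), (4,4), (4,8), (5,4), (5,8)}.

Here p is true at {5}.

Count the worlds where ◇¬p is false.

2: successors {2, 4, 8}; ¬p there: 2:T, 4:T, 8:T. ✓
4: successors {2, 4, 8}; ¬p there: 2:T, 4:T, 8:T. ✓
5: successors {4, 8}; ¬p there: 4:T, 8:T. ✓
8: no successors, so ◇¬p fails. ✗
Satisfying worlds: {2, 4, 5}.
So ◇¬p fails at the other 1 world.

1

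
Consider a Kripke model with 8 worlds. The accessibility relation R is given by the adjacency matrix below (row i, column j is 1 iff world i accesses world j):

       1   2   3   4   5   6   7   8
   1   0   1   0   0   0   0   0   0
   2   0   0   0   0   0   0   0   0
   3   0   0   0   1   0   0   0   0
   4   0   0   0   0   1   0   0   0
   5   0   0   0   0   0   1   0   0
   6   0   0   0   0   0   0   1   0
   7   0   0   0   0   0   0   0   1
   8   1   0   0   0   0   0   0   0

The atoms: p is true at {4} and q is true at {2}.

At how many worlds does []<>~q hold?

6

1: successors {2}; <>~q there: 2:F. ✗
2: no successors, so []<>~q holds vacuously. ✓
3: successors {4}; <>~q there: 4:T. ✓
4: successors {5}; <>~q there: 5:T. ✓
5: successors {6}; <>~q there: 6:T. ✓
6: successors {7}; <>~q there: 7:T. ✓
7: successors {8}; <>~q there: 8:T. ✓
8: successors {1}; <>~q there: 1:F. ✗
Satisfying worlds: {2, 3, 4, 5, 6, 7}.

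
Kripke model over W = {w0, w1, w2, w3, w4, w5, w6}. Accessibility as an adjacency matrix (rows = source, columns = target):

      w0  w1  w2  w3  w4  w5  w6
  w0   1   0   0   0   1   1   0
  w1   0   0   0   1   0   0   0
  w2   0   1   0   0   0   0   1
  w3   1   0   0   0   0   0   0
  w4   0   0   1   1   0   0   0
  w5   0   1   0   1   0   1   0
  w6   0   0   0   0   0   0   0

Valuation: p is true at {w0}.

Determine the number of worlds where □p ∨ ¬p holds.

w0: □p is F, ¬p is F. ✗
w1: □p is F, ¬p is T. ✓
w2: □p is F, ¬p is T. ✓
w3: □p is T, ¬p is T. ✓
w4: □p is F, ¬p is T. ✓
w5: □p is F, ¬p is T. ✓
w6: □p is T, ¬p is T. ✓
Satisfying worlds: {w1, w2, w3, w4, w5, w6}.

6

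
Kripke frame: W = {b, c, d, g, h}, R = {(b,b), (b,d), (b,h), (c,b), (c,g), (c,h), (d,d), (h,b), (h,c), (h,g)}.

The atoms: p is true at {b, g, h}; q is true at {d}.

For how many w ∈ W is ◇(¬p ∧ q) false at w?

b: successors {b, d, h}; ¬p ∧ q there: b:F, d:T, h:F. ✓
c: successors {b, g, h}; ¬p ∧ q there: b:F, g:F, h:F. ✗
d: successors {d}; ¬p ∧ q there: d:T. ✓
g: no successors, so ◇(¬p ∧ q) fails. ✗
h: successors {b, c, g}; ¬p ∧ q there: b:F, c:F, g:F. ✗
Satisfying worlds: {b, d}.
So ◇(¬p ∧ q) fails at the other 3 worlds.

3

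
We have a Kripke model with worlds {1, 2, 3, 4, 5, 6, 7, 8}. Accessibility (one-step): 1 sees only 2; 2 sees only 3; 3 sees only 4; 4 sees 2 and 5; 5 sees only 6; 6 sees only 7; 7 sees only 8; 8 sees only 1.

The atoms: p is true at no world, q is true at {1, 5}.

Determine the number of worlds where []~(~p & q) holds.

6

1: successors {2}; ~(~p & q) there: 2:T. ✓
2: successors {3}; ~(~p & q) there: 3:T. ✓
3: successors {4}; ~(~p & q) there: 4:T. ✓
4: successors {2, 5}; ~(~p & q) there: 2:T, 5:F. ✗
5: successors {6}; ~(~p & q) there: 6:T. ✓
6: successors {7}; ~(~p & q) there: 7:T. ✓
7: successors {8}; ~(~p & q) there: 8:T. ✓
8: successors {1}; ~(~p & q) there: 1:F. ✗
Satisfying worlds: {1, 2, 3, 5, 6, 7}.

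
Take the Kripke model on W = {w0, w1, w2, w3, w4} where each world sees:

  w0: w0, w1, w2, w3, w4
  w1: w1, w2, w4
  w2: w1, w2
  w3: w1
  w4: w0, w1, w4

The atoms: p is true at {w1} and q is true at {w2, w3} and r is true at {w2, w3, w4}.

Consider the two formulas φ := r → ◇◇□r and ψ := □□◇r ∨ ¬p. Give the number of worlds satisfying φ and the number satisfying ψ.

2 and 5

For r → ◇◇□r:
w0: r is F, ◇◇□r is F. ✓
w1: r is F, ◇◇□r is F. ✓
w2: r is T, ◇◇□r is F. ✗
w3: r is T, ◇◇□r is F. ✗
w4: r is T, ◇◇□r is F. ✗
— 2 worlds.
For □□◇r ∨ ¬p:
w0: □□◇r is F, ¬p is T. ✓
w1: □□◇r is T, ¬p is F. ✓
w2: □□◇r is T, ¬p is T. ✓
w3: □□◇r is T, ¬p is T. ✓
w4: □□◇r is F, ¬p is T. ✓
— 5 worlds.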